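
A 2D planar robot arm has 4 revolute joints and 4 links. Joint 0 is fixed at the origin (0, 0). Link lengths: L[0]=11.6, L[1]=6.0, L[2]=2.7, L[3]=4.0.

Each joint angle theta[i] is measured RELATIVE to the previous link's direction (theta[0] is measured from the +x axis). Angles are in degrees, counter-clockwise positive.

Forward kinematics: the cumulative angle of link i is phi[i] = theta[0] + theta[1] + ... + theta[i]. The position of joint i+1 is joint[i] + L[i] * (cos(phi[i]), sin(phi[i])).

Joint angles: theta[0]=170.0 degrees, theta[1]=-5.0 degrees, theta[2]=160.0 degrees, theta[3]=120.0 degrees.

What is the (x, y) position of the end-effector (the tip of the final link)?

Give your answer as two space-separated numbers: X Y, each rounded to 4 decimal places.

Answer: -14.6590 6.0034

Derivation:
joint[0] = (0.0000, 0.0000)  (base)
link 0: phi[0] = 170 = 170 deg
  cos(170 deg) = -0.9848, sin(170 deg) = 0.1736
  joint[1] = (0.0000, 0.0000) + 11.6 * (-0.9848, 0.1736) = (0.0000 + -11.4238, 0.0000 + 2.0143) = (-11.4238, 2.0143)
link 1: phi[1] = 170 + -5 = 165 deg
  cos(165 deg) = -0.9659, sin(165 deg) = 0.2588
  joint[2] = (-11.4238, 2.0143) + 6 * (-0.9659, 0.2588) = (-11.4238 + -5.7956, 2.0143 + 1.5529) = (-17.2193, 3.5672)
link 2: phi[2] = 170 + -5 + 160 = 325 deg
  cos(325 deg) = 0.8192, sin(325 deg) = -0.5736
  joint[3] = (-17.2193, 3.5672) + 2.7 * (0.8192, -0.5736) = (-17.2193 + 2.2117, 3.5672 + -1.5487) = (-15.0076, 2.0186)
link 3: phi[3] = 170 + -5 + 160 + 120 = 445 deg
  cos(445 deg) = 0.0872, sin(445 deg) = 0.9962
  joint[4] = (-15.0076, 2.0186) + 4 * (0.0872, 0.9962) = (-15.0076 + 0.3486, 2.0186 + 3.9848) = (-14.6590, 6.0034)
End effector: (-14.6590, 6.0034)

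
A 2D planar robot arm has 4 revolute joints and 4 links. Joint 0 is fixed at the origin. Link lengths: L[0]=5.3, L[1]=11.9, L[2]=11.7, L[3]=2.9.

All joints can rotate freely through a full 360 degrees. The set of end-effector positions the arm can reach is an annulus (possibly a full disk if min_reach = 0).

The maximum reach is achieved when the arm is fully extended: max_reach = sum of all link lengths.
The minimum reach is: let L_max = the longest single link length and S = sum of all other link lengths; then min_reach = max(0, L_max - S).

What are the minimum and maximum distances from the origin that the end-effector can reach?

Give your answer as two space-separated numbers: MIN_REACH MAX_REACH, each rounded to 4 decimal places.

Link lengths: [5.3, 11.9, 11.7, 2.9]
max_reach = 5.3 + 11.9 + 11.7 + 2.9 = 31.8
L_max = max([5.3, 11.9, 11.7, 2.9]) = 11.9
S (sum of others) = 31.8 - 11.9 = 19.9
min_reach = max(0, 11.9 - 19.9) = max(0, -8) = 0

Answer: 0.0000 31.8000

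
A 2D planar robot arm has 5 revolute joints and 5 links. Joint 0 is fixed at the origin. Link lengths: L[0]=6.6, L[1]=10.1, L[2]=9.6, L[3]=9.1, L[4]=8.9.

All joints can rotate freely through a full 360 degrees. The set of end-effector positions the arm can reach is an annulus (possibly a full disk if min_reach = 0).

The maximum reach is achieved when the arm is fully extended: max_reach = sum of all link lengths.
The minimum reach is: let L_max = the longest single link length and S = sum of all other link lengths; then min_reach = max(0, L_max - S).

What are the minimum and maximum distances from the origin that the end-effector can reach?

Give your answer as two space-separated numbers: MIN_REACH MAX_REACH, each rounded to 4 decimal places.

Link lengths: [6.6, 10.1, 9.6, 9.1, 8.9]
max_reach = 6.6 + 10.1 + 9.6 + 9.1 + 8.9 = 44.3
L_max = max([6.6, 10.1, 9.6, 9.1, 8.9]) = 10.1
S (sum of others) = 44.3 - 10.1 = 34.2
min_reach = max(0, 10.1 - 34.2) = max(0, -24.1) = 0

Answer: 0.0000 44.3000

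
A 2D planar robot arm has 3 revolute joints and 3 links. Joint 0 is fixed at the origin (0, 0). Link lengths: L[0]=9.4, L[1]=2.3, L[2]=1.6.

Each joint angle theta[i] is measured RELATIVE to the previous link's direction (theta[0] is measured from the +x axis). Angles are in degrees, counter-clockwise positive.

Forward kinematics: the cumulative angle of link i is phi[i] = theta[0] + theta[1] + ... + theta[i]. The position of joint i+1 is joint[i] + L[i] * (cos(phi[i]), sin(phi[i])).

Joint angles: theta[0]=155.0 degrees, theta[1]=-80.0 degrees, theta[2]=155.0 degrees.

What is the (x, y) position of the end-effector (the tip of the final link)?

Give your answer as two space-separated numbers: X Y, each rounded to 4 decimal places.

joint[0] = (0.0000, 0.0000)  (base)
link 0: phi[0] = 155 = 155 deg
  cos(155 deg) = -0.9063, sin(155 deg) = 0.4226
  joint[1] = (0.0000, 0.0000) + 9.4 * (-0.9063, 0.4226) = (0.0000 + -8.5193, 0.0000 + 3.9726) = (-8.5193, 3.9726)
link 1: phi[1] = 155 + -80 = 75 deg
  cos(75 deg) = 0.2588, sin(75 deg) = 0.9659
  joint[2] = (-8.5193, 3.9726) + 2.3 * (0.2588, 0.9659) = (-8.5193 + 0.5953, 3.9726 + 2.2216) = (-7.9240, 6.1942)
link 2: phi[2] = 155 + -80 + 155 = 230 deg
  cos(230 deg) = -0.6428, sin(230 deg) = -0.7660
  joint[3] = (-7.9240, 6.1942) + 1.6 * (-0.6428, -0.7660) = (-7.9240 + -1.0285, 6.1942 + -1.2257) = (-8.9525, 4.9686)
End effector: (-8.9525, 4.9686)

Answer: -8.9525 4.9686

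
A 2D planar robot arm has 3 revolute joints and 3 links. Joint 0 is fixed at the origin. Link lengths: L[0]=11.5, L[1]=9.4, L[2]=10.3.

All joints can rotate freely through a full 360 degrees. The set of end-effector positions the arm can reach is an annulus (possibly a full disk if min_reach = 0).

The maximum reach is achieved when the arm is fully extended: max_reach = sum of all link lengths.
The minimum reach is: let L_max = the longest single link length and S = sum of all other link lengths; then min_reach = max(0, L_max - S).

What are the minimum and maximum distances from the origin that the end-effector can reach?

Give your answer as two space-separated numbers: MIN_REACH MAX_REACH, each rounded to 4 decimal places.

Link lengths: [11.5, 9.4, 10.3]
max_reach = 11.5 + 9.4 + 10.3 = 31.2
L_max = max([11.5, 9.4, 10.3]) = 11.5
S (sum of others) = 31.2 - 11.5 = 19.7
min_reach = max(0, 11.5 - 19.7) = max(0, -8.2) = 0

Answer: 0.0000 31.2000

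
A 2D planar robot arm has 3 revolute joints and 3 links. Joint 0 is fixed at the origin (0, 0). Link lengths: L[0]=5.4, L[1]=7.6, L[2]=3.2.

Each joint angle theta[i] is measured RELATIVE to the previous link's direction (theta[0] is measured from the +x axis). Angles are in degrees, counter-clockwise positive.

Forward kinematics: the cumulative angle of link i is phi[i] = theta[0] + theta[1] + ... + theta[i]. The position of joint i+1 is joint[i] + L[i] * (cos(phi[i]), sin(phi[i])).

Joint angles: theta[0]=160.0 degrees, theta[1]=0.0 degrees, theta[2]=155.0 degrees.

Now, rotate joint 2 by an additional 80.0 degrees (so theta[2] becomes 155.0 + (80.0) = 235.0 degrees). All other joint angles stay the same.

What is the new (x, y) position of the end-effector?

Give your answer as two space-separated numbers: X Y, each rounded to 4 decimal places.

Answer: -9.5947 6.2817

Derivation:
joint[0] = (0.0000, 0.0000)  (base)
link 0: phi[0] = 160 = 160 deg
  cos(160 deg) = -0.9397, sin(160 deg) = 0.3420
  joint[1] = (0.0000, 0.0000) + 5.4 * (-0.9397, 0.3420) = (0.0000 + -5.0743, 0.0000 + 1.8469) = (-5.0743, 1.8469)
link 1: phi[1] = 160 + 0 = 160 deg
  cos(160 deg) = -0.9397, sin(160 deg) = 0.3420
  joint[2] = (-5.0743, 1.8469) + 7.6 * (-0.9397, 0.3420) = (-5.0743 + -7.1417, 1.8469 + 2.5994) = (-12.2160, 4.4463)
link 2: phi[2] = 160 + 0 + 235 = 395 deg
  cos(395 deg) = 0.8192, sin(395 deg) = 0.5736
  joint[3] = (-12.2160, 4.4463) + 3.2 * (0.8192, 0.5736) = (-12.2160 + 2.6213, 4.4463 + 1.8354) = (-9.5947, 6.2817)
End effector: (-9.5947, 6.2817)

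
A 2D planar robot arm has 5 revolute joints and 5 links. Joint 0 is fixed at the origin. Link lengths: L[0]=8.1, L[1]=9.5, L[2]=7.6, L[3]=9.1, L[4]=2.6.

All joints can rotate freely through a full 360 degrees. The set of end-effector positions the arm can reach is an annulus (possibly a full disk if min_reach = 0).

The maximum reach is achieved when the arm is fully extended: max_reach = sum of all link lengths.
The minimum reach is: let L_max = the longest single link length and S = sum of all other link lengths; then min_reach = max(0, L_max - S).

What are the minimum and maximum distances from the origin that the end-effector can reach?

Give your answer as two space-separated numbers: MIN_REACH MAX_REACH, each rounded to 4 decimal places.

Answer: 0.0000 36.9000

Derivation:
Link lengths: [8.1, 9.5, 7.6, 9.1, 2.6]
max_reach = 8.1 + 9.5 + 7.6 + 9.1 + 2.6 = 36.9
L_max = max([8.1, 9.5, 7.6, 9.1, 2.6]) = 9.5
S (sum of others) = 36.9 - 9.5 = 27.4
min_reach = max(0, 9.5 - 27.4) = max(0, -17.9) = 0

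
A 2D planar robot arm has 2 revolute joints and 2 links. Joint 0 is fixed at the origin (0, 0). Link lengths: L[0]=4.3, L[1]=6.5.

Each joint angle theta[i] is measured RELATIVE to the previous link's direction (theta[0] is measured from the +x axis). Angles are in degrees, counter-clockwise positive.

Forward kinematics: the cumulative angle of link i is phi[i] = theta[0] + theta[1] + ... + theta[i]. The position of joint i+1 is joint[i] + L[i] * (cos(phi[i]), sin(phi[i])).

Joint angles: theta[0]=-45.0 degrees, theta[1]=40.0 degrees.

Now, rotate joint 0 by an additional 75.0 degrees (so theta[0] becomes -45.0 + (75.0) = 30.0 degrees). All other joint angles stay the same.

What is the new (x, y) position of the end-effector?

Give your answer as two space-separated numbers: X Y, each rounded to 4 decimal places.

joint[0] = (0.0000, 0.0000)  (base)
link 0: phi[0] = 30 = 30 deg
  cos(30 deg) = 0.8660, sin(30 deg) = 0.5000
  joint[1] = (0.0000, 0.0000) + 4.3 * (0.8660, 0.5000) = (0.0000 + 3.7239, 0.0000 + 2.1500) = (3.7239, 2.1500)
link 1: phi[1] = 30 + 40 = 70 deg
  cos(70 deg) = 0.3420, sin(70 deg) = 0.9397
  joint[2] = (3.7239, 2.1500) + 6.5 * (0.3420, 0.9397) = (3.7239 + 2.2231, 2.1500 + 6.1080) = (5.9470, 8.2580)
End effector: (5.9470, 8.2580)

Answer: 5.9470 8.2580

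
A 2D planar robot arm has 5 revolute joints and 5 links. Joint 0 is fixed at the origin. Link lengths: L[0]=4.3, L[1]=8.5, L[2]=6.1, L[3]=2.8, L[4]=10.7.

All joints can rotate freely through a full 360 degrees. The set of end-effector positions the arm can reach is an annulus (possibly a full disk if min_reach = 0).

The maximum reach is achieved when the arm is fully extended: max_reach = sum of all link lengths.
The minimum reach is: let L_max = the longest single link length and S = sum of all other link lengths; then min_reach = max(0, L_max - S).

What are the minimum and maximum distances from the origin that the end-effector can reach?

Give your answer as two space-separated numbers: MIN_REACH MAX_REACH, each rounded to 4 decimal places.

Answer: 0.0000 32.4000

Derivation:
Link lengths: [4.3, 8.5, 6.1, 2.8, 10.7]
max_reach = 4.3 + 8.5 + 6.1 + 2.8 + 10.7 = 32.4
L_max = max([4.3, 8.5, 6.1, 2.8, 10.7]) = 10.7
S (sum of others) = 32.4 - 10.7 = 21.7
min_reach = max(0, 10.7 - 21.7) = max(0, -11) = 0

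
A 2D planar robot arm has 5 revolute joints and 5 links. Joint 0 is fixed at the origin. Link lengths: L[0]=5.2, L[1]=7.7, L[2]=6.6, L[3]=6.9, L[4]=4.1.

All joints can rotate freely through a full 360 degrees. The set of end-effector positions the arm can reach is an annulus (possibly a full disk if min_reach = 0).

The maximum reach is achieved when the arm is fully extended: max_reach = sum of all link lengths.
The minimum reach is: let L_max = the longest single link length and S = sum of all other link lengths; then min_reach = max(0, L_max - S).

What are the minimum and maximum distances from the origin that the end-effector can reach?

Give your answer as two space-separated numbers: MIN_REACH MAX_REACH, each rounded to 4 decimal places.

Answer: 0.0000 30.5000

Derivation:
Link lengths: [5.2, 7.7, 6.6, 6.9, 4.1]
max_reach = 5.2 + 7.7 + 6.6 + 6.9 + 4.1 = 30.5
L_max = max([5.2, 7.7, 6.6, 6.9, 4.1]) = 7.7
S (sum of others) = 30.5 - 7.7 = 22.8
min_reach = max(0, 7.7 - 22.8) = max(0, -15.1) = 0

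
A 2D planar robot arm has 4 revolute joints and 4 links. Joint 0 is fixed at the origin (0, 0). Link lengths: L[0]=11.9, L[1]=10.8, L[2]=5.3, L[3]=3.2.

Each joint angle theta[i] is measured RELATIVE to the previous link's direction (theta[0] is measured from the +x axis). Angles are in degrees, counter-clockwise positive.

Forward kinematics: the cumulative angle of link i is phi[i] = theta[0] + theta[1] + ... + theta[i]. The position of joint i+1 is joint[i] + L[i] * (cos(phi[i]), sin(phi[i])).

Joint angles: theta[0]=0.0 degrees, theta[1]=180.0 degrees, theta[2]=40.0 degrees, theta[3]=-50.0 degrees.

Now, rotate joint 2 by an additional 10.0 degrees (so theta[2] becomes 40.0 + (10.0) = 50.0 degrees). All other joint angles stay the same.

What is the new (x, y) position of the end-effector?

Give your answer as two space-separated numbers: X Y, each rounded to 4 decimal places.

joint[0] = (0.0000, 0.0000)  (base)
link 0: phi[0] = 0 = 0 deg
  cos(0 deg) = 1.0000, sin(0 deg) = 0.0000
  joint[1] = (0.0000, 0.0000) + 11.9 * (1.0000, 0.0000) = (0.0000 + 11.9000, 0.0000 + 0.0000) = (11.9000, 0.0000)
link 1: phi[1] = 0 + 180 = 180 deg
  cos(180 deg) = -1.0000, sin(180 deg) = 0.0000
  joint[2] = (11.9000, 0.0000) + 10.8 * (-1.0000, 0.0000) = (11.9000 + -10.8000, 0.0000 + 0.0000) = (1.1000, 0.0000)
link 2: phi[2] = 0 + 180 + 50 = 230 deg
  cos(230 deg) = -0.6428, sin(230 deg) = -0.7660
  joint[3] = (1.1000, 0.0000) + 5.3 * (-0.6428, -0.7660) = (1.1000 + -3.4068, 0.0000 + -4.0600) = (-2.3068, -4.0600)
link 3: phi[3] = 0 + 180 + 50 + -50 = 180 deg
  cos(180 deg) = -1.0000, sin(180 deg) = 0.0000
  joint[4] = (-2.3068, -4.0600) + 3.2 * (-1.0000, 0.0000) = (-2.3068 + -3.2000, -4.0600 + 0.0000) = (-5.5068, -4.0600)
End effector: (-5.5068, -4.0600)

Answer: -5.5068 -4.0600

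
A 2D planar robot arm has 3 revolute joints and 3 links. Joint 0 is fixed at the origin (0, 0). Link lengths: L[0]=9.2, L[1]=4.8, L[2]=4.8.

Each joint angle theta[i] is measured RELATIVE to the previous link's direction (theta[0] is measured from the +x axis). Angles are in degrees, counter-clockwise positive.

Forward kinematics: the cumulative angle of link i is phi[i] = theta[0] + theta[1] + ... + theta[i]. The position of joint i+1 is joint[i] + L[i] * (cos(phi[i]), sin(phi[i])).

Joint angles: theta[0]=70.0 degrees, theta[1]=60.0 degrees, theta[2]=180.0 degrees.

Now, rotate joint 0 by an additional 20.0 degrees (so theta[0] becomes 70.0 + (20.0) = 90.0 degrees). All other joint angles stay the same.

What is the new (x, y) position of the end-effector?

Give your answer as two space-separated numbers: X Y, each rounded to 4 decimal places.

Answer: -0.0000 9.2000

Derivation:
joint[0] = (0.0000, 0.0000)  (base)
link 0: phi[0] = 90 = 90 deg
  cos(90 deg) = 0.0000, sin(90 deg) = 1.0000
  joint[1] = (0.0000, 0.0000) + 9.2 * (0.0000, 1.0000) = (0.0000 + 0.0000, 0.0000 + 9.2000) = (0.0000, 9.2000)
link 1: phi[1] = 90 + 60 = 150 deg
  cos(150 deg) = -0.8660, sin(150 deg) = 0.5000
  joint[2] = (0.0000, 9.2000) + 4.8 * (-0.8660, 0.5000) = (0.0000 + -4.1569, 9.2000 + 2.4000) = (-4.1569, 11.6000)
link 2: phi[2] = 90 + 60 + 180 = 330 deg
  cos(330 deg) = 0.8660, sin(330 deg) = -0.5000
  joint[3] = (-4.1569, 11.6000) + 4.8 * (0.8660, -0.5000) = (-4.1569 + 4.1569, 11.6000 + -2.4000) = (-0.0000, 9.2000)
End effector: (-0.0000, 9.2000)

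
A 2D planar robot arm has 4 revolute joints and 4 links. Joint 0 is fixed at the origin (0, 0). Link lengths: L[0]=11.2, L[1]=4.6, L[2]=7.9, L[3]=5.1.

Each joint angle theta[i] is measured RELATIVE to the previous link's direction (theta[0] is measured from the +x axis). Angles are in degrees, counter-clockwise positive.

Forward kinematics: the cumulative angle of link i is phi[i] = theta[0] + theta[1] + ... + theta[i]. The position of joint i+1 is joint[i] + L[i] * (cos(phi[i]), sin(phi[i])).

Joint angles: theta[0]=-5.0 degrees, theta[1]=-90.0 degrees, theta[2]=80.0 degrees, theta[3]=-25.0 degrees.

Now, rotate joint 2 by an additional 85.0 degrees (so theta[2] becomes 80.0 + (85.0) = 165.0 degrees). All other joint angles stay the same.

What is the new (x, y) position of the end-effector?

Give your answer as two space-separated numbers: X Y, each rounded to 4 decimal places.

Answer: 17.0647 5.4712

Derivation:
joint[0] = (0.0000, 0.0000)  (base)
link 0: phi[0] = -5 = -5 deg
  cos(-5 deg) = 0.9962, sin(-5 deg) = -0.0872
  joint[1] = (0.0000, 0.0000) + 11.2 * (0.9962, -0.0872) = (0.0000 + 11.1574, 0.0000 + -0.9761) = (11.1574, -0.9761)
link 1: phi[1] = -5 + -90 = -95 deg
  cos(-95 deg) = -0.0872, sin(-95 deg) = -0.9962
  joint[2] = (11.1574, -0.9761) + 4.6 * (-0.0872, -0.9962) = (11.1574 + -0.4009, -0.9761 + -4.5825) = (10.7565, -5.5586)
link 2: phi[2] = -5 + -90 + 165 = 70 deg
  cos(70 deg) = 0.3420, sin(70 deg) = 0.9397
  joint[3] = (10.7565, -5.5586) + 7.9 * (0.3420, 0.9397) = (10.7565 + 2.7020, -5.5586 + 7.4236) = (13.4584, 1.8649)
link 3: phi[3] = -5 + -90 + 165 + -25 = 45 deg
  cos(45 deg) = 0.7071, sin(45 deg) = 0.7071
  joint[4] = (13.4584, 1.8649) + 5.1 * (0.7071, 0.7071) = (13.4584 + 3.6062, 1.8649 + 3.6062) = (17.0647, 5.4712)
End effector: (17.0647, 5.4712)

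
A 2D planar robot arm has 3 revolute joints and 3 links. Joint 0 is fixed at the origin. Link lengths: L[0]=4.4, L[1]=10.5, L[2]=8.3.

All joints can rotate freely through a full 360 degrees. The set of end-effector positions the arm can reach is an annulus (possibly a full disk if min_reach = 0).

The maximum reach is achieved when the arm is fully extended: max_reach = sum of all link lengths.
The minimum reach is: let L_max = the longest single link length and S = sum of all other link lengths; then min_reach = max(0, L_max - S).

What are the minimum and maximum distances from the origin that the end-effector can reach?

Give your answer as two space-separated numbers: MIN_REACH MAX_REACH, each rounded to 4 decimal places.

Answer: 0.0000 23.2000

Derivation:
Link lengths: [4.4, 10.5, 8.3]
max_reach = 4.4 + 10.5 + 8.3 = 23.2
L_max = max([4.4, 10.5, 8.3]) = 10.5
S (sum of others) = 23.2 - 10.5 = 12.7
min_reach = max(0, 10.5 - 12.7) = max(0, -2.2) = 0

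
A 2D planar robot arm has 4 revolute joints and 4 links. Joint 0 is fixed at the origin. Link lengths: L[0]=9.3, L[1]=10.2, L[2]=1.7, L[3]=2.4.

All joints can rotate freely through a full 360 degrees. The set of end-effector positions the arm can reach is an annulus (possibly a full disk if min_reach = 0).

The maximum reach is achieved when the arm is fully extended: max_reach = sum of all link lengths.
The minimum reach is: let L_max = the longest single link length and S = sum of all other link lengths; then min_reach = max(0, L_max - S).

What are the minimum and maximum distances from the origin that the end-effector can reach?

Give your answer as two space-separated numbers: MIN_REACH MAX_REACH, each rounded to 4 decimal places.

Link lengths: [9.3, 10.2, 1.7, 2.4]
max_reach = 9.3 + 10.2 + 1.7 + 2.4 = 23.6
L_max = max([9.3, 10.2, 1.7, 2.4]) = 10.2
S (sum of others) = 23.6 - 10.2 = 13.4
min_reach = max(0, 10.2 - 13.4) = max(0, -3.2) = 0

Answer: 0.0000 23.6000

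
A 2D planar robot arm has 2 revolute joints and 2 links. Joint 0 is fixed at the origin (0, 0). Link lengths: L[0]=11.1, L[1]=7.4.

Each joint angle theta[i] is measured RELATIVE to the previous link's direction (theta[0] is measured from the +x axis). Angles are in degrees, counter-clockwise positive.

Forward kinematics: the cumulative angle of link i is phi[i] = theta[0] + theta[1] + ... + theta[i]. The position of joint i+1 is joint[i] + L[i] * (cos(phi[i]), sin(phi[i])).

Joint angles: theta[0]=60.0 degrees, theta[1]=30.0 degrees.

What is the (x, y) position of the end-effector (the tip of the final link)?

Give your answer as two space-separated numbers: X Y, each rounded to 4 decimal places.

Answer: 5.5500 17.0129

Derivation:
joint[0] = (0.0000, 0.0000)  (base)
link 0: phi[0] = 60 = 60 deg
  cos(60 deg) = 0.5000, sin(60 deg) = 0.8660
  joint[1] = (0.0000, 0.0000) + 11.1 * (0.5000, 0.8660) = (0.0000 + 5.5500, 0.0000 + 9.6129) = (5.5500, 9.6129)
link 1: phi[1] = 60 + 30 = 90 deg
  cos(90 deg) = 0.0000, sin(90 deg) = 1.0000
  joint[2] = (5.5500, 9.6129) + 7.4 * (0.0000, 1.0000) = (5.5500 + 0.0000, 9.6129 + 7.4000) = (5.5500, 17.0129)
End effector: (5.5500, 17.0129)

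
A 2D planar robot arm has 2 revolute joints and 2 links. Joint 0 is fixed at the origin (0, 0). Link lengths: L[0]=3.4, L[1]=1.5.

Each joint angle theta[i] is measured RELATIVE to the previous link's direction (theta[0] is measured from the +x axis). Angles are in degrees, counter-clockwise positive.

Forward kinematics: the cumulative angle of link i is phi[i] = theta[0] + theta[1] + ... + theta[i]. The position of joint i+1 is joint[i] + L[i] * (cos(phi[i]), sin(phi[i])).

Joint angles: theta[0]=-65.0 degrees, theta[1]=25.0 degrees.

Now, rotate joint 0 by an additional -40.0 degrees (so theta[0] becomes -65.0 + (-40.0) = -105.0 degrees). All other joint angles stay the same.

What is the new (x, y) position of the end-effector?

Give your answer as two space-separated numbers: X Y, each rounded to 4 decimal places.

joint[0] = (0.0000, 0.0000)  (base)
link 0: phi[0] = -105 = -105 deg
  cos(-105 deg) = -0.2588, sin(-105 deg) = -0.9659
  joint[1] = (0.0000, 0.0000) + 3.4 * (-0.2588, -0.9659) = (0.0000 + -0.8800, 0.0000 + -3.2841) = (-0.8800, -3.2841)
link 1: phi[1] = -105 + 25 = -80 deg
  cos(-80 deg) = 0.1736, sin(-80 deg) = -0.9848
  joint[2] = (-0.8800, -3.2841) + 1.5 * (0.1736, -0.9848) = (-0.8800 + 0.2605, -3.2841 + -1.4772) = (-0.6195, -4.7614)
End effector: (-0.6195, -4.7614)

Answer: -0.6195 -4.7614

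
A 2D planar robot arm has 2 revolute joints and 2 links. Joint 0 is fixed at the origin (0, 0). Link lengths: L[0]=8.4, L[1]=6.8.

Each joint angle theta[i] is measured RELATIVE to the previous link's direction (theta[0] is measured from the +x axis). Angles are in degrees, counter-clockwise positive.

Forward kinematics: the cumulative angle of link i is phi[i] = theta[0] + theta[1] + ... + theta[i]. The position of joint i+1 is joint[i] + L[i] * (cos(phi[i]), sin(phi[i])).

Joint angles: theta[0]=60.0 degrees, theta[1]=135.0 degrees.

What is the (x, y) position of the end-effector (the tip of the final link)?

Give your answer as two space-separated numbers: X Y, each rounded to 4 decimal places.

Answer: -2.3683 5.5146

Derivation:
joint[0] = (0.0000, 0.0000)  (base)
link 0: phi[0] = 60 = 60 deg
  cos(60 deg) = 0.5000, sin(60 deg) = 0.8660
  joint[1] = (0.0000, 0.0000) + 8.4 * (0.5000, 0.8660) = (0.0000 + 4.2000, 0.0000 + 7.2746) = (4.2000, 7.2746)
link 1: phi[1] = 60 + 135 = 195 deg
  cos(195 deg) = -0.9659, sin(195 deg) = -0.2588
  joint[2] = (4.2000, 7.2746) + 6.8 * (-0.9659, -0.2588) = (4.2000 + -6.5683, 7.2746 + -1.7600) = (-2.3683, 5.5146)
End effector: (-2.3683, 5.5146)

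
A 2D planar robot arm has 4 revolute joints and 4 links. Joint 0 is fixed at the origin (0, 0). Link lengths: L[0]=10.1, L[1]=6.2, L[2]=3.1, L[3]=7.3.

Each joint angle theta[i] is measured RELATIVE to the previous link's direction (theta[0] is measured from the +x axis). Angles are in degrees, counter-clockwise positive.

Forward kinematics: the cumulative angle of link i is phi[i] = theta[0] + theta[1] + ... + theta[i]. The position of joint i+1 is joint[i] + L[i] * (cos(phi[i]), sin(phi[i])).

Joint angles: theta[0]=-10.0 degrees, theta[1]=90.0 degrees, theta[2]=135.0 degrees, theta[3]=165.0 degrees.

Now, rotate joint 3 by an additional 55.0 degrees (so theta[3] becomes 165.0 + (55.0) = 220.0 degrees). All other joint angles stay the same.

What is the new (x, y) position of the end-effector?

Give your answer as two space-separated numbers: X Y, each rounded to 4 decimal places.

Answer: 10.3732 9.6251

Derivation:
joint[0] = (0.0000, 0.0000)  (base)
link 0: phi[0] = -10 = -10 deg
  cos(-10 deg) = 0.9848, sin(-10 deg) = -0.1736
  joint[1] = (0.0000, 0.0000) + 10.1 * (0.9848, -0.1736) = (0.0000 + 9.9466, 0.0000 + -1.7538) = (9.9466, -1.7538)
link 1: phi[1] = -10 + 90 = 80 deg
  cos(80 deg) = 0.1736, sin(80 deg) = 0.9848
  joint[2] = (9.9466, -1.7538) + 6.2 * (0.1736, 0.9848) = (9.9466 + 1.0766, -1.7538 + 6.1058) = (11.0232, 4.3520)
link 2: phi[2] = -10 + 90 + 135 = 215 deg
  cos(215 deg) = -0.8192, sin(215 deg) = -0.5736
  joint[3] = (11.0232, 4.3520) + 3.1 * (-0.8192, -0.5736) = (11.0232 + -2.5394, 4.3520 + -1.7781) = (8.4838, 2.5739)
link 3: phi[3] = -10 + 90 + 135 + 220 = 435 deg
  cos(435 deg) = 0.2588, sin(435 deg) = 0.9659
  joint[4] = (8.4838, 2.5739) + 7.3 * (0.2588, 0.9659) = (8.4838 + 1.8894, 2.5739 + 7.0513) = (10.3732, 9.6251)
End effector: (10.3732, 9.6251)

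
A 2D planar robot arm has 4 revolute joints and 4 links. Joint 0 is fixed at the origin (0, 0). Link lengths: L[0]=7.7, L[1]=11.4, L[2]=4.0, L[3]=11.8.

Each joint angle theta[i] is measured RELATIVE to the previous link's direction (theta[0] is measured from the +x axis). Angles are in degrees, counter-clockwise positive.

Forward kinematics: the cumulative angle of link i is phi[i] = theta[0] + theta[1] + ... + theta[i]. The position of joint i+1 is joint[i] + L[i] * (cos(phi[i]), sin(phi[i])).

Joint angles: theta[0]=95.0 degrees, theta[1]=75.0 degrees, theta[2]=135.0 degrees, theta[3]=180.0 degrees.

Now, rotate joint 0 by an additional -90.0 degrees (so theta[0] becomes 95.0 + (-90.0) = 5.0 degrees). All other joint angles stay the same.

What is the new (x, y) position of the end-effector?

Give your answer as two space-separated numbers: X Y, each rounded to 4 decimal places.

joint[0] = (0.0000, 0.0000)  (base)
link 0: phi[0] = 5 = 5 deg
  cos(5 deg) = 0.9962, sin(5 deg) = 0.0872
  joint[1] = (0.0000, 0.0000) + 7.7 * (0.9962, 0.0872) = (0.0000 + 7.6707, 0.0000 + 0.6711) = (7.6707, 0.6711)
link 1: phi[1] = 5 + 75 = 80 deg
  cos(80 deg) = 0.1736, sin(80 deg) = 0.9848
  joint[2] = (7.6707, 0.6711) + 11.4 * (0.1736, 0.9848) = (7.6707 + 1.9796, 0.6711 + 11.2268) = (9.6503, 11.8979)
link 2: phi[2] = 5 + 75 + 135 = 215 deg
  cos(215 deg) = -0.8192, sin(215 deg) = -0.5736
  joint[3] = (9.6503, 11.8979) + 4 * (-0.8192, -0.5736) = (9.6503 + -3.2766, 11.8979 + -2.2943) = (6.3737, 9.6036)
link 3: phi[3] = 5 + 75 + 135 + 180 = 395 deg
  cos(395 deg) = 0.8192, sin(395 deg) = 0.5736
  joint[4] = (6.3737, 9.6036) + 11.8 * (0.8192, 0.5736) = (6.3737 + 9.6660, 9.6036 + 6.7682) = (16.0397, 16.3718)
End effector: (16.0397, 16.3718)

Answer: 16.0397 16.3718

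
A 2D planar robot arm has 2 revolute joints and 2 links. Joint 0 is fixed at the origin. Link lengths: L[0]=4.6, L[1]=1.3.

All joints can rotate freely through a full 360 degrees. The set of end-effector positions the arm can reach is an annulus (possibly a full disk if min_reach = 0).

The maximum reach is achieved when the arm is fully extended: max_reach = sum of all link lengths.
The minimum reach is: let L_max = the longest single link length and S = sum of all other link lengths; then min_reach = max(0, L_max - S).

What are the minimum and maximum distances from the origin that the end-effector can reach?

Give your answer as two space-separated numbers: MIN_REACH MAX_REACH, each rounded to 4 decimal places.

Answer: 3.3000 5.9000

Derivation:
Link lengths: [4.6, 1.3]
max_reach = 4.6 + 1.3 = 5.9
L_max = max([4.6, 1.3]) = 4.6
S (sum of others) = 5.9 - 4.6 = 1.3
min_reach = max(0, 4.6 - 1.3) = max(0, 3.3) = 3.3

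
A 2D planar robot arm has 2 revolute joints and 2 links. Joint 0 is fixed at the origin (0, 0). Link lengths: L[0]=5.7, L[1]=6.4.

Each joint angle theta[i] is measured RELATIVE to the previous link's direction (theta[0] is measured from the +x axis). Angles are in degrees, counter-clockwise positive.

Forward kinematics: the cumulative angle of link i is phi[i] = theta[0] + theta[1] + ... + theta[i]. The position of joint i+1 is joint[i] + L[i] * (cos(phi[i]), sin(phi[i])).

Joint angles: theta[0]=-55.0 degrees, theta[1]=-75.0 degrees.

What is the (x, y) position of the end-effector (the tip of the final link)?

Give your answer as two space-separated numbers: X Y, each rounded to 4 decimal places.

joint[0] = (0.0000, 0.0000)  (base)
link 0: phi[0] = -55 = -55 deg
  cos(-55 deg) = 0.5736, sin(-55 deg) = -0.8192
  joint[1] = (0.0000, 0.0000) + 5.7 * (0.5736, -0.8192) = (0.0000 + 3.2694, 0.0000 + -4.6692) = (3.2694, -4.6692)
link 1: phi[1] = -55 + -75 = -130 deg
  cos(-130 deg) = -0.6428, sin(-130 deg) = -0.7660
  joint[2] = (3.2694, -4.6692) + 6.4 * (-0.6428, -0.7660) = (3.2694 + -4.1138, -4.6692 + -4.9027) = (-0.8445, -9.5719)
End effector: (-0.8445, -9.5719)

Answer: -0.8445 -9.5719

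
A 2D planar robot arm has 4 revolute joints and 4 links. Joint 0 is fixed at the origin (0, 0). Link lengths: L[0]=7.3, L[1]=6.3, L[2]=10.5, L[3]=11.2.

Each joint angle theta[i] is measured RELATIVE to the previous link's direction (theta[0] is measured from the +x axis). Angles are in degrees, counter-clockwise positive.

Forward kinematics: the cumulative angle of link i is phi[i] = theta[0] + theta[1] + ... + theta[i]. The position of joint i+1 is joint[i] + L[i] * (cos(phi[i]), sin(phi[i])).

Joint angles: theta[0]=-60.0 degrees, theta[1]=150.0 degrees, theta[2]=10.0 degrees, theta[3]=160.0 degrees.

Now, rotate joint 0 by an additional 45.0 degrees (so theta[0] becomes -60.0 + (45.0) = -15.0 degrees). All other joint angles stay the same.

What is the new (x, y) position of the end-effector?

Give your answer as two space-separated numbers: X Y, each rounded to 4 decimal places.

joint[0] = (0.0000, 0.0000)  (base)
link 0: phi[0] = -15 = -15 deg
  cos(-15 deg) = 0.9659, sin(-15 deg) = -0.2588
  joint[1] = (0.0000, 0.0000) + 7.3 * (0.9659, -0.2588) = (0.0000 + 7.0513, 0.0000 + -1.8894) = (7.0513, -1.8894)
link 1: phi[1] = -15 + 150 = 135 deg
  cos(135 deg) = -0.7071, sin(135 deg) = 0.7071
  joint[2] = (7.0513, -1.8894) + 6.3 * (-0.7071, 0.7071) = (7.0513 + -4.4548, -1.8894 + 4.4548) = (2.5965, 2.5654)
link 2: phi[2] = -15 + 150 + 10 = 145 deg
  cos(145 deg) = -0.8192, sin(145 deg) = 0.5736
  joint[3] = (2.5965, 2.5654) + 10.5 * (-0.8192, 0.5736) = (2.5965 + -8.6011, 2.5654 + 6.0226) = (-6.0046, 8.5879)
link 3: phi[3] = -15 + 150 + 10 + 160 = 305 deg
  cos(305 deg) = 0.5736, sin(305 deg) = -0.8192
  joint[4] = (-6.0046, 8.5879) + 11.2 * (0.5736, -0.8192) = (-6.0046 + 6.4241, 8.5879 + -9.1745) = (0.4194, -0.5866)
End effector: (0.4194, -0.5866)

Answer: 0.4194 -0.5866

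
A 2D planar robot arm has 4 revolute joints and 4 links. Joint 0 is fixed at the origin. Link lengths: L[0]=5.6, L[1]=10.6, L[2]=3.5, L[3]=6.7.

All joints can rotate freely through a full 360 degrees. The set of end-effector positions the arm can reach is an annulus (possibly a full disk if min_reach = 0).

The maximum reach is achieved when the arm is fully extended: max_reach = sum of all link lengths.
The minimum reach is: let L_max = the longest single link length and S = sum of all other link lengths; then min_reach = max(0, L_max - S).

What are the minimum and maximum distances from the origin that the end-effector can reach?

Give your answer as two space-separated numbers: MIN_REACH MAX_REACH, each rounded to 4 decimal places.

Link lengths: [5.6, 10.6, 3.5, 6.7]
max_reach = 5.6 + 10.6 + 3.5 + 6.7 = 26.4
L_max = max([5.6, 10.6, 3.5, 6.7]) = 10.6
S (sum of others) = 26.4 - 10.6 = 15.8
min_reach = max(0, 10.6 - 15.8) = max(0, -5.2) = 0

Answer: 0.0000 26.4000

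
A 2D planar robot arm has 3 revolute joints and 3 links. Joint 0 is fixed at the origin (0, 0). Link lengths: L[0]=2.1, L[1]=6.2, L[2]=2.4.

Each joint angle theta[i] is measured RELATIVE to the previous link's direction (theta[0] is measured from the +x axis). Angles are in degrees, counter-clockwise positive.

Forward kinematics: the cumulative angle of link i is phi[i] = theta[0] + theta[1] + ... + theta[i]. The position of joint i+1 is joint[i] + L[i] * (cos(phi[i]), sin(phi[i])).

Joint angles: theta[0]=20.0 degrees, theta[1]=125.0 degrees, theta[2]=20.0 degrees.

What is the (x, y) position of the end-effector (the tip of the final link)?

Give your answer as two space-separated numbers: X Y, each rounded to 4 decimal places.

joint[0] = (0.0000, 0.0000)  (base)
link 0: phi[0] = 20 = 20 deg
  cos(20 deg) = 0.9397, sin(20 deg) = 0.3420
  joint[1] = (0.0000, 0.0000) + 2.1 * (0.9397, 0.3420) = (0.0000 + 1.9734, 0.0000 + 0.7182) = (1.9734, 0.7182)
link 1: phi[1] = 20 + 125 = 145 deg
  cos(145 deg) = -0.8192, sin(145 deg) = 0.5736
  joint[2] = (1.9734, 0.7182) + 6.2 * (-0.8192, 0.5736) = (1.9734 + -5.0787, 0.7182 + 3.5562) = (-3.1054, 4.2744)
link 2: phi[2] = 20 + 125 + 20 = 165 deg
  cos(165 deg) = -0.9659, sin(165 deg) = 0.2588
  joint[3] = (-3.1054, 4.2744) + 2.4 * (-0.9659, 0.2588) = (-3.1054 + -2.3182, 4.2744 + 0.6212) = (-5.4236, 4.8956)
End effector: (-5.4236, 4.8956)

Answer: -5.4236 4.8956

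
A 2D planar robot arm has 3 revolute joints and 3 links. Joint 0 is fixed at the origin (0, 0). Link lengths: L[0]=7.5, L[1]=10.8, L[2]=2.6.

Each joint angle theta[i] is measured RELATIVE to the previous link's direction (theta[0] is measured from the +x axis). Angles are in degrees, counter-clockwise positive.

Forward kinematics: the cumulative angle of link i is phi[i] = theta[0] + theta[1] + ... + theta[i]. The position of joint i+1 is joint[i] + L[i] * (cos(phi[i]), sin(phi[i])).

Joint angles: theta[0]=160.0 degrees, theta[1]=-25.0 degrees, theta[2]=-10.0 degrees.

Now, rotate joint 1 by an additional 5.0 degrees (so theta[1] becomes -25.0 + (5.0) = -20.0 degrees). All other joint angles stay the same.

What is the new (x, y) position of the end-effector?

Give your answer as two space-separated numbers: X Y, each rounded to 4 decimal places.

joint[0] = (0.0000, 0.0000)  (base)
link 0: phi[0] = 160 = 160 deg
  cos(160 deg) = -0.9397, sin(160 deg) = 0.3420
  joint[1] = (0.0000, 0.0000) + 7.5 * (-0.9397, 0.3420) = (0.0000 + -7.0477, 0.0000 + 2.5652) = (-7.0477, 2.5652)
link 1: phi[1] = 160 + -20 = 140 deg
  cos(140 deg) = -0.7660, sin(140 deg) = 0.6428
  joint[2] = (-7.0477, 2.5652) + 10.8 * (-0.7660, 0.6428) = (-7.0477 + -8.2733, 2.5652 + 6.9421) = (-15.3210, 9.5073)
link 2: phi[2] = 160 + -20 + -10 = 130 deg
  cos(130 deg) = -0.6428, sin(130 deg) = 0.7660
  joint[3] = (-15.3210, 9.5073) + 2.6 * (-0.6428, 0.7660) = (-15.3210 + -1.6712, 9.5073 + 1.9917) = (-16.9922, 11.4990)
End effector: (-16.9922, 11.4990)

Answer: -16.9922 11.4990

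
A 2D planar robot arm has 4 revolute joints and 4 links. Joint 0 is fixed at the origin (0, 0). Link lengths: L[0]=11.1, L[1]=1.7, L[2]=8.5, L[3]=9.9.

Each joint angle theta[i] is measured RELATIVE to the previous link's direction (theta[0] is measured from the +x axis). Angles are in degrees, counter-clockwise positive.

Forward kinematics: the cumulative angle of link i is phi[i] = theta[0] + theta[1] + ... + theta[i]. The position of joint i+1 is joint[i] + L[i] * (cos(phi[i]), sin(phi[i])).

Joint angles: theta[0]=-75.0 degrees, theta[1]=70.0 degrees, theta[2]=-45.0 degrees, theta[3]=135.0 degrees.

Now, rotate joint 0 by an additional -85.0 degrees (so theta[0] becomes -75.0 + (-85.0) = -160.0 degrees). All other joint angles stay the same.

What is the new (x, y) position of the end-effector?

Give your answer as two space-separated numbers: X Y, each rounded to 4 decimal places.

joint[0] = (0.0000, 0.0000)  (base)
link 0: phi[0] = -160 = -160 deg
  cos(-160 deg) = -0.9397, sin(-160 deg) = -0.3420
  joint[1] = (0.0000, 0.0000) + 11.1 * (-0.9397, -0.3420) = (0.0000 + -10.4306, 0.0000 + -3.7964) = (-10.4306, -3.7964)
link 1: phi[1] = -160 + 70 = -90 deg
  cos(-90 deg) = 0.0000, sin(-90 deg) = -1.0000
  joint[2] = (-10.4306, -3.7964) + 1.7 * (0.0000, -1.0000) = (-10.4306 + 0.0000, -3.7964 + -1.7000) = (-10.4306, -5.4964)
link 2: phi[2] = -160 + 70 + -45 = -135 deg
  cos(-135 deg) = -0.7071, sin(-135 deg) = -0.7071
  joint[3] = (-10.4306, -5.4964) + 8.5 * (-0.7071, -0.7071) = (-10.4306 + -6.0104, -5.4964 + -6.0104) = (-16.4410, -11.5068)
link 3: phi[3] = -160 + 70 + -45 + 135 = 0 deg
  cos(0 deg) = 1.0000, sin(0 deg) = 0.0000
  joint[4] = (-16.4410, -11.5068) + 9.9 * (1.0000, 0.0000) = (-16.4410 + 9.9000, -11.5068 + 0.0000) = (-6.5410, -11.5068)
End effector: (-6.5410, -11.5068)

Answer: -6.5410 -11.5068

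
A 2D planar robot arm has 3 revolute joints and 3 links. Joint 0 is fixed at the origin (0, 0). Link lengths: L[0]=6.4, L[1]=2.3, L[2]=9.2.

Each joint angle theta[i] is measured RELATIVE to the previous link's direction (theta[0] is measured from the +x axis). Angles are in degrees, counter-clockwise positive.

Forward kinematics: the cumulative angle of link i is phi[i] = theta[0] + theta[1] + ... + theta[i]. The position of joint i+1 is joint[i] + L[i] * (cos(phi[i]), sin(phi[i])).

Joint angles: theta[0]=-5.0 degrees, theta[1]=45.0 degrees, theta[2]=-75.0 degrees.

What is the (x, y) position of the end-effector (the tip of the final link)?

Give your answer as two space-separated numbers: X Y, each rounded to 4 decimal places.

Answer: 15.6737 -4.3563

Derivation:
joint[0] = (0.0000, 0.0000)  (base)
link 0: phi[0] = -5 = -5 deg
  cos(-5 deg) = 0.9962, sin(-5 deg) = -0.0872
  joint[1] = (0.0000, 0.0000) + 6.4 * (0.9962, -0.0872) = (0.0000 + 6.3756, 0.0000 + -0.5578) = (6.3756, -0.5578)
link 1: phi[1] = -5 + 45 = 40 deg
  cos(40 deg) = 0.7660, sin(40 deg) = 0.6428
  joint[2] = (6.3756, -0.5578) + 2.3 * (0.7660, 0.6428) = (6.3756 + 1.7619, -0.5578 + 1.4784) = (8.1375, 0.9206)
link 2: phi[2] = -5 + 45 + -75 = -35 deg
  cos(-35 deg) = 0.8192, sin(-35 deg) = -0.5736
  joint[3] = (8.1375, 0.9206) + 9.2 * (0.8192, -0.5736) = (8.1375 + 7.5362, 0.9206 + -5.2769) = (15.6737, -4.3563)
End effector: (15.6737, -4.3563)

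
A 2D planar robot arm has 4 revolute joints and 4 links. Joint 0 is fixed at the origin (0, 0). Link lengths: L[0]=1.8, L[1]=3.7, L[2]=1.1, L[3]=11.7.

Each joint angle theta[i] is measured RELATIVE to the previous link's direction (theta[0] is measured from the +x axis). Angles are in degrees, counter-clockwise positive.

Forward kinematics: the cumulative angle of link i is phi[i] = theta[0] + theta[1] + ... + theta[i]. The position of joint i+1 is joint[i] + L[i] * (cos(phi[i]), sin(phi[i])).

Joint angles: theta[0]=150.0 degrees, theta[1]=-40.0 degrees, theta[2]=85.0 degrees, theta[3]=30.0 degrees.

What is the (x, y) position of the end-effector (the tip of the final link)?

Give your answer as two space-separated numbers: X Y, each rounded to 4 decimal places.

Answer: -12.1600 -4.1810

Derivation:
joint[0] = (0.0000, 0.0000)  (base)
link 0: phi[0] = 150 = 150 deg
  cos(150 deg) = -0.8660, sin(150 deg) = 0.5000
  joint[1] = (0.0000, 0.0000) + 1.8 * (-0.8660, 0.5000) = (0.0000 + -1.5588, 0.0000 + 0.9000) = (-1.5588, 0.9000)
link 1: phi[1] = 150 + -40 = 110 deg
  cos(110 deg) = -0.3420, sin(110 deg) = 0.9397
  joint[2] = (-1.5588, 0.9000) + 3.7 * (-0.3420, 0.9397) = (-1.5588 + -1.2655, 0.9000 + 3.4769) = (-2.8243, 4.3769)
link 2: phi[2] = 150 + -40 + 85 = 195 deg
  cos(195 deg) = -0.9659, sin(195 deg) = -0.2588
  joint[3] = (-2.8243, 4.3769) + 1.1 * (-0.9659, -0.2588) = (-2.8243 + -1.0625, 4.3769 + -0.2847) = (-3.8868, 4.0922)
link 3: phi[3] = 150 + -40 + 85 + 30 = 225 deg
  cos(225 deg) = -0.7071, sin(225 deg) = -0.7071
  joint[4] = (-3.8868, 4.0922) + 11.7 * (-0.7071, -0.7071) = (-3.8868 + -8.2731, 4.0922 + -8.2731) = (-12.1600, -4.1810)
End effector: (-12.1600, -4.1810)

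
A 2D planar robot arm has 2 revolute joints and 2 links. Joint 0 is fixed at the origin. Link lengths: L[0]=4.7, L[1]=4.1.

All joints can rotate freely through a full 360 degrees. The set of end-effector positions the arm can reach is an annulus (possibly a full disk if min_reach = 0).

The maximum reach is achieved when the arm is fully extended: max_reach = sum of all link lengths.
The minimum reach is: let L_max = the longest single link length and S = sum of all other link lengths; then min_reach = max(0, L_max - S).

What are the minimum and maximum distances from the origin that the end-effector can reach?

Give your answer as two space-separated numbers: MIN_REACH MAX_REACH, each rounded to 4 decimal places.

Answer: 0.6000 8.8000

Derivation:
Link lengths: [4.7, 4.1]
max_reach = 4.7 + 4.1 = 8.8
L_max = max([4.7, 4.1]) = 4.7
S (sum of others) = 8.8 - 4.7 = 4.1
min_reach = max(0, 4.7 - 4.1) = max(0, 0.6) = 0.6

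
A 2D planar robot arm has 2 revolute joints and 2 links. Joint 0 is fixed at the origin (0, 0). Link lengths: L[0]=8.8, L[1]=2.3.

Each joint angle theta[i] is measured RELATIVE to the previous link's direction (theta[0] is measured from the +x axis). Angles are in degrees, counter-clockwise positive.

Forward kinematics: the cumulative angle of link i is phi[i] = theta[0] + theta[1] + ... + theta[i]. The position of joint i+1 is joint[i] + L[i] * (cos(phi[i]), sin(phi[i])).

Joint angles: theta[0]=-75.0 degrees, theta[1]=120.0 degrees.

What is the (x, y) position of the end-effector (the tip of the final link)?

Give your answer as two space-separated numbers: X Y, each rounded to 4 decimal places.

joint[0] = (0.0000, 0.0000)  (base)
link 0: phi[0] = -75 = -75 deg
  cos(-75 deg) = 0.2588, sin(-75 deg) = -0.9659
  joint[1] = (0.0000, 0.0000) + 8.8 * (0.2588, -0.9659) = (0.0000 + 2.2776, 0.0000 + -8.5001) = (2.2776, -8.5001)
link 1: phi[1] = -75 + 120 = 45 deg
  cos(45 deg) = 0.7071, sin(45 deg) = 0.7071
  joint[2] = (2.2776, -8.5001) + 2.3 * (0.7071, 0.7071) = (2.2776 + 1.6263, -8.5001 + 1.6263) = (3.9040, -6.8738)
End effector: (3.9040, -6.8738)

Answer: 3.9040 -6.8738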